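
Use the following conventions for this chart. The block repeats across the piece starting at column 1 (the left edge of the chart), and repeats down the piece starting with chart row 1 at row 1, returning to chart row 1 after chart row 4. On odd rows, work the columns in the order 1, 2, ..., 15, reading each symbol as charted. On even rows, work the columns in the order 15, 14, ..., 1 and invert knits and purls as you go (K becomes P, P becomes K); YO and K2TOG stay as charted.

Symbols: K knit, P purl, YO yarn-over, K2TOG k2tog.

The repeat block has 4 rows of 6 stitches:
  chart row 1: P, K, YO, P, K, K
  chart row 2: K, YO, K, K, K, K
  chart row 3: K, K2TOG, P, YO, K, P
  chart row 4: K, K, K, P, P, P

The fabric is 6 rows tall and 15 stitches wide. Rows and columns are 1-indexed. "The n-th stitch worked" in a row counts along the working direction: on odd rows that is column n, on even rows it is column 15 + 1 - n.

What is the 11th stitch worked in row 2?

Stitch:
P

Derivation:
For row 2: chart row = ((2-1) mod 4) + 1 = 2; this is a WS (even) row.
Chart row 2 tiled across columns 1-15: K YO K K K K K YO K K K K K YO K
Wrong side: read the tiled row from column 15 down to 1 and exchange K with P (leave YO, K2TOG).
Row 2 as worked: P YO P P P P P YO P P P P P YO P
Counting 11 along the worked row gives P.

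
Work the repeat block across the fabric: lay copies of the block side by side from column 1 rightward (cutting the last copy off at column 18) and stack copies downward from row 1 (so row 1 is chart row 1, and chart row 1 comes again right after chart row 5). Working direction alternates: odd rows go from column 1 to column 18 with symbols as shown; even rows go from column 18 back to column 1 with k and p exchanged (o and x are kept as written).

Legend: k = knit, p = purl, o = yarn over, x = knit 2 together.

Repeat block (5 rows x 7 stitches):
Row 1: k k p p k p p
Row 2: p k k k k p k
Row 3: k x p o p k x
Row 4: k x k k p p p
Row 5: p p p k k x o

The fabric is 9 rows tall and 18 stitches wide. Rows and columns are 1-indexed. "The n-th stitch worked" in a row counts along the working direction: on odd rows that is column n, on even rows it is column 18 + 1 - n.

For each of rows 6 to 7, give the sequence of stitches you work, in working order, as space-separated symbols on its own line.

== ROWS AS WORKED ==
k k p p k k p k k p p k k p k k p p
p k k k k p k p k k k k p k p k k k

Derivation:
Row 6: chart row 1, WS - tiled (columns 1-18): k k p p k p p k k p p k p p k k p p; work from column 18 back to 1 with k<->p swapped.
Row 7: chart row 2, RS - tile across columns 1-18 and work as-is.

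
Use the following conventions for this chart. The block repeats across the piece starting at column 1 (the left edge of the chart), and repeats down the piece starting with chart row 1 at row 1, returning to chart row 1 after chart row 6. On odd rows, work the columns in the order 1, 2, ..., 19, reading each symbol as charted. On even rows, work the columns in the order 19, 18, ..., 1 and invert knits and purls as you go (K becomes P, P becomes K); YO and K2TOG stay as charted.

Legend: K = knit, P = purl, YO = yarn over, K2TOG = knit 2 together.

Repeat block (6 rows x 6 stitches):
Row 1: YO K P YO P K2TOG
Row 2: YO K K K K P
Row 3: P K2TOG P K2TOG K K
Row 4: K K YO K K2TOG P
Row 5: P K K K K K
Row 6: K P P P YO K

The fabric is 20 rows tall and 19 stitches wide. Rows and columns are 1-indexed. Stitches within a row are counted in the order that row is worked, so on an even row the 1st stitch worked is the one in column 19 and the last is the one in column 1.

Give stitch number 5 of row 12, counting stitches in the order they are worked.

Row 12 uses chart row ((12-1) mod 6)+1 = 6. Row 12 is even, so WS.
Chart row 6 tiled across columns 1-19: K P P P YO K K P P P YO K K P P P YO K K
Wrong side: read the tiled row from column 19 down to 1 and exchange K with P (leave YO, K2TOG).
Row 12 as worked: P P YO K K K P P YO K K K P P YO K K K P
The 5th stitch worked is K.

Stitch:
K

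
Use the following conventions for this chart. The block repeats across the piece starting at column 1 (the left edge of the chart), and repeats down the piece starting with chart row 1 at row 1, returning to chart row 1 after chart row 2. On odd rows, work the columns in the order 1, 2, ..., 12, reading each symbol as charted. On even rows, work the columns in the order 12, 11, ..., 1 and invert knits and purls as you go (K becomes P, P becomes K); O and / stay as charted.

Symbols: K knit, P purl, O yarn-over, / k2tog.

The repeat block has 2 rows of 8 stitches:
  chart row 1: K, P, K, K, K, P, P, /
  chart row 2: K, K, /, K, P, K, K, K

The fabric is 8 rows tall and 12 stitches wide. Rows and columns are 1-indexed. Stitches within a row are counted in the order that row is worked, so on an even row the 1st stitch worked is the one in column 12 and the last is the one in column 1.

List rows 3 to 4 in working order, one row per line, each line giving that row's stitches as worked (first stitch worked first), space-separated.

Rows as worked:
K P K K K P P / K P K K
P / P P P P P K P / P P

Derivation:
Row 3: chart row 1, RS - tile across columns 1-12 and work as-is.
Row 4: chart row 2, WS - tiled (columns 1-12): K K / K P K K K K K / K; work from column 12 back to 1 with K<->P swapped.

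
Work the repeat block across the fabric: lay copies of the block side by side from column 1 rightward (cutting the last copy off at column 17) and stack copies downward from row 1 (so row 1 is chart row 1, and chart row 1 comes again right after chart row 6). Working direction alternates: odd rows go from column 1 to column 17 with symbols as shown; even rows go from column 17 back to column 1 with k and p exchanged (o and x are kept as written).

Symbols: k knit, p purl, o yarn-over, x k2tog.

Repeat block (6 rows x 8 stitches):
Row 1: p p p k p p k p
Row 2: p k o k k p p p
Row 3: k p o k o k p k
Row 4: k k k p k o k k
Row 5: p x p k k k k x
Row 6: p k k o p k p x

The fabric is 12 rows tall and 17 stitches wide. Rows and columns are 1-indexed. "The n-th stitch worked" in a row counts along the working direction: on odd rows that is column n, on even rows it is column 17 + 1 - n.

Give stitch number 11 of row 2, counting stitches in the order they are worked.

Row 2 uses chart row ((2-1) mod 6)+1 = 2. Row 2 is even, so WS.
Chart row 2 tiled across columns 1-17: p k o k k p p p p k o k k p p p p
WS: work from column 17 back to column 1 (reverse the tiled row), swapping k<->p (o and x unchanged).
Row 2 as worked: k k k k p p o p k k k k p p o p k
The 11th stitch worked is k.

== STITCH ==
k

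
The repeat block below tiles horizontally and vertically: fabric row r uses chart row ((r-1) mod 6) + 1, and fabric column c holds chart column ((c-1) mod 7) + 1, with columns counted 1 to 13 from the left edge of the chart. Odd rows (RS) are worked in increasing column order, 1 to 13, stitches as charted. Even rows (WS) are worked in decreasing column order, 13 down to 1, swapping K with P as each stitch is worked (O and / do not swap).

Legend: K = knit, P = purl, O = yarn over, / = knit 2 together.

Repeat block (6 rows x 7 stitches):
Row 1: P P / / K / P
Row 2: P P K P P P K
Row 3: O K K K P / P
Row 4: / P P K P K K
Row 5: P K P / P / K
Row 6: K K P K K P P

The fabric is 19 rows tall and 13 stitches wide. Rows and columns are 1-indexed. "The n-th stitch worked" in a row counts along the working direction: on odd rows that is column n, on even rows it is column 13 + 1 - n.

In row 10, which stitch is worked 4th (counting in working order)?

Row 10: (10-1) mod 6 = 3, so use chart row 4. Even row -> WS.
Chart row 4 tiled across columns 1-13: / P P K P K K / P P K P K
WS row: flip the tiled sequence (start at column 13) and apply K<->P; O and / stay.
Row 10 as worked: P K P K K / P P K P K K /
Stitch 4 in working order -> K

Stitch:
K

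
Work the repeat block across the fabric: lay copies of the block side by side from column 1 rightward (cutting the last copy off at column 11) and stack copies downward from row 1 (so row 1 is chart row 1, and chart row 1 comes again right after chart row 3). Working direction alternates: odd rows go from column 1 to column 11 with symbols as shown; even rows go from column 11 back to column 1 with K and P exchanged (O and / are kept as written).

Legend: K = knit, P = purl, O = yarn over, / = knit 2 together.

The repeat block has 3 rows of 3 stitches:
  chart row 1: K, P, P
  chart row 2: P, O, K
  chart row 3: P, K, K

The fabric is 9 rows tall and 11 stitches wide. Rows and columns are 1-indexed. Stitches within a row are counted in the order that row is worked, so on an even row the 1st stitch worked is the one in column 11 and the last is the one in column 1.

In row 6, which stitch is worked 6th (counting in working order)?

For row 6: chart row = ((6-1) mod 3) + 1 = 3; this is a WS (even) row.
Chart row 3 tiled across columns 1-11: P K K P K K P K K P K
Wrong side: read the tiled row from column 11 down to 1 and exchange K with P (leave O, /).
Row 6 as worked: P K P P K P P K P P K
Stitch 6 in working order -> P

Stitch:
P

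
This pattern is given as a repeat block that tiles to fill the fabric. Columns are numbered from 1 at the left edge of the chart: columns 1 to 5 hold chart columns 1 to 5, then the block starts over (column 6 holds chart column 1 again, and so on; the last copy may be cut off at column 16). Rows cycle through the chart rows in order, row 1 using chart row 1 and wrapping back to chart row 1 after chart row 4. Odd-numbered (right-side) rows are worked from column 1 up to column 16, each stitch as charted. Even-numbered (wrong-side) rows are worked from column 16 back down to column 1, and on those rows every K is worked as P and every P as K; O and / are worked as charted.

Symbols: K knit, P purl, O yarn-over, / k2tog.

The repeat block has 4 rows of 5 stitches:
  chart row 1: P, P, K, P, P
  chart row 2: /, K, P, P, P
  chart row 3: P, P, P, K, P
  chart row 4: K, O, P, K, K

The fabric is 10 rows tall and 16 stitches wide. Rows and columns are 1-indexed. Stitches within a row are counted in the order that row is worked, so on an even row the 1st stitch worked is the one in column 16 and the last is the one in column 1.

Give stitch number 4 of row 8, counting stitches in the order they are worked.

For row 8: chart row = ((8-1) mod 4) + 1 = 4; this is a WS (even) row.
Chart row 4 tiled across columns 1-16: K O P K K K O P K K K O P K K K
WS: work from column 16 back to column 1 (reverse the tiled row), swapping K<->P (O and / unchanged).
Row 8 as worked: P P P K O P P P K O P P P K O P
Stitch 4 in working order -> K

Stitch:
K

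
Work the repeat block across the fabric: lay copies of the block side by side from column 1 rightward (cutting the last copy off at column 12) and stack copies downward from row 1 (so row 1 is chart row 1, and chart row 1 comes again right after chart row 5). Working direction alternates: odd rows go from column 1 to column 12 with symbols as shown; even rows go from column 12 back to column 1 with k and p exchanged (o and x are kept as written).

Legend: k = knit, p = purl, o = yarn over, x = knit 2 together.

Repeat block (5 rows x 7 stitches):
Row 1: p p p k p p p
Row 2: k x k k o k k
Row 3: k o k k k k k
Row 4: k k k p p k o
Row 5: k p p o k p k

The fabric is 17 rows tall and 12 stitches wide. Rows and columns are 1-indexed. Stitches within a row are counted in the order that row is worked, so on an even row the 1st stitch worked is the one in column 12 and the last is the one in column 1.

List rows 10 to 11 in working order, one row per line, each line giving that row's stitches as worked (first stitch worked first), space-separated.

Rows as worked:
p o k k p p k p o k k p
p p p k p p p p p p k p

Derivation:
Row 10: chart row 5, WS - tiled (columns 1-12): k p p o k p k k p p o k; work from column 12 back to 1 with k<->p swapped.
Row 11: chart row 1, RS - tile across columns 1-12 and work as-is.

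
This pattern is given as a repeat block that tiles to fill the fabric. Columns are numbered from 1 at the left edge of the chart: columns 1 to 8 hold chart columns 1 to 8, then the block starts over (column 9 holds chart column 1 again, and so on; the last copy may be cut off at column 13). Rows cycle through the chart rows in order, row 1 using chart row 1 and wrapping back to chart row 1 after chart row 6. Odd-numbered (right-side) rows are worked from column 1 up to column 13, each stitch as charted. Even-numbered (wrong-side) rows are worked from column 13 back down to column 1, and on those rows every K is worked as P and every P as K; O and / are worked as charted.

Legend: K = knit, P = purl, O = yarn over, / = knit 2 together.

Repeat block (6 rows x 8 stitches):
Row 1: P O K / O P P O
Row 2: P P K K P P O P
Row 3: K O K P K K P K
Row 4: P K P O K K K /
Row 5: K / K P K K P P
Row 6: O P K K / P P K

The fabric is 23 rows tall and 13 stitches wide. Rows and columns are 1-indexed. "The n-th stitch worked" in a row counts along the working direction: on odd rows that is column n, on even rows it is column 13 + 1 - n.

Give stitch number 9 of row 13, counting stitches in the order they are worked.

For row 13: chart row = ((13-1) mod 6) + 1 = 1; this is a RS (odd) row.
Chart row 1 tiled across columns 1-13: P O K / O P P O P O K / O
RS: work column 1 to column 13, symbols as charted — the tiled row is the row as worked.
The 9th stitch worked is P.

Result:
P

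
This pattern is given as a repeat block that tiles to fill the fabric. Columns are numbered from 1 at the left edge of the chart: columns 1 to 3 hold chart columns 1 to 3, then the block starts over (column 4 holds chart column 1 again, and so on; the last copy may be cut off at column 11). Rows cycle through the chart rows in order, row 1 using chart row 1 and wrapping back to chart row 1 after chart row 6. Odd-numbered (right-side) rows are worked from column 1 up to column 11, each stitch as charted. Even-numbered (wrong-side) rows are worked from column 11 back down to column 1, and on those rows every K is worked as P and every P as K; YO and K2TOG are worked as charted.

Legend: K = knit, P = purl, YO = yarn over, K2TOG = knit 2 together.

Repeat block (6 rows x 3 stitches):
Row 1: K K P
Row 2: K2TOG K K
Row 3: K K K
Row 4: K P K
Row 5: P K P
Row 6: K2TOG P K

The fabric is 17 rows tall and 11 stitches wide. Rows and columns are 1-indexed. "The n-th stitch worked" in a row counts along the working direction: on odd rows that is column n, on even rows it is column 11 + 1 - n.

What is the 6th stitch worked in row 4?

Result:
P

Derivation:
Row 4: (4-1) mod 6 = 3, so use chart row 4. Even row -> WS.
Chart row 4 tiled across columns 1-11: K P K K P K K P K K P
Wrong side: read the tiled row from column 11 down to 1 and exchange K with P (leave YO, K2TOG).
Row 4 as worked: K P P K P P K P P K P
Counting 6 along the worked row gives P.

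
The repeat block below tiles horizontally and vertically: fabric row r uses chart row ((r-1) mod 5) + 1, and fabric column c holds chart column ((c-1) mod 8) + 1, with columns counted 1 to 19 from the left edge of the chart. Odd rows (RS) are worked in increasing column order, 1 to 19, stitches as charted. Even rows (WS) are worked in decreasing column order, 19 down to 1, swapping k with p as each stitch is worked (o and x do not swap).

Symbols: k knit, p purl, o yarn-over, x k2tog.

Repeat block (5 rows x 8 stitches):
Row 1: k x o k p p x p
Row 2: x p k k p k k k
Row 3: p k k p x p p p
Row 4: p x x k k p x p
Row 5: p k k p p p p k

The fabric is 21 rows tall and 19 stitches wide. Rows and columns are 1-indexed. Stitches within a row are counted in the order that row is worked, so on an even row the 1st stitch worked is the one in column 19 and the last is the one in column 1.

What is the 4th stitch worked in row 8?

Result:
k

Derivation:
For row 8: chart row = ((8-1) mod 5) + 1 = 3; this is a WS (even) row.
Chart row 3 tiled across columns 1-19: p k k p x p p p p k k p x p p p p k k
Wrong side: read the tiled row from column 19 down to 1 and exchange k with p (leave o, x).
Row 8 as worked: p p k k k k x k p p k k k k x k p p k
Counting 4 along the worked row gives k.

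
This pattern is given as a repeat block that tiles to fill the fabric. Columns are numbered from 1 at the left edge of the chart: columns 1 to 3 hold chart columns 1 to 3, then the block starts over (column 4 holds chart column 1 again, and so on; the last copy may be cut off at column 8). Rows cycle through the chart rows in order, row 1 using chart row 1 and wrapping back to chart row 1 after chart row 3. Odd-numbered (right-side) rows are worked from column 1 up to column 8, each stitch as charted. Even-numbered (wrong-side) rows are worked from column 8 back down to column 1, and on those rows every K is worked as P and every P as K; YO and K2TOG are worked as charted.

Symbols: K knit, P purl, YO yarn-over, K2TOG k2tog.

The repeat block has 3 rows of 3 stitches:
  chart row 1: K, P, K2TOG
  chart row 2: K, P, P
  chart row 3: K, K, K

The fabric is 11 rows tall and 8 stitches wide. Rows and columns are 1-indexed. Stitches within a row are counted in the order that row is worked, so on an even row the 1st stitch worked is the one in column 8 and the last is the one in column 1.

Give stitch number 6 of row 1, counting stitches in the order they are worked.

Row 1 uses chart row ((1-1) mod 3)+1 = 1. Row 1 is odd, so RS.
Chart row 1 tiled across columns 1-8: K P K2TOG K P K2TOG K P
RS: work column 1 to column 8, symbols as charted — the tiled row is the row as worked.
The 6th stitch worked is K2TOG.

Result:
K2TOG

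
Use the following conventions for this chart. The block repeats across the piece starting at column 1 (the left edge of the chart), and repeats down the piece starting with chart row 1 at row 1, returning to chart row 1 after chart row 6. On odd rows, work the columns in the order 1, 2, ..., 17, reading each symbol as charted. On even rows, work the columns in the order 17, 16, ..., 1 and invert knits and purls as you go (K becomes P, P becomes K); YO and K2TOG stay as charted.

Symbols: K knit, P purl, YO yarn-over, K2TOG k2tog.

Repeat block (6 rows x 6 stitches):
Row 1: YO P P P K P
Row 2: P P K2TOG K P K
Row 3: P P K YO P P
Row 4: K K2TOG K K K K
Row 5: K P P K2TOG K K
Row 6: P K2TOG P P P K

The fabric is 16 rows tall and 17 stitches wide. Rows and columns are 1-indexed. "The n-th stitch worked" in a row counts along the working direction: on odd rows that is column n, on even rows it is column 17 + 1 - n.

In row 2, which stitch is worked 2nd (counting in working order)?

== STITCH ==
P

Derivation:
For row 2: chart row = ((2-1) mod 6) + 1 = 2; this is a WS (even) row.
Chart row 2 tiled across columns 1-17: P P K2TOG K P K P P K2TOG K P K P P K2TOG K P
WS row: flip the tiled sequence (start at column 17) and apply K<->P; YO and K2TOG stay.
Row 2 as worked: K P K2TOG K K P K P K2TOG K K P K P K2TOG K K
The 2nd stitch worked is P.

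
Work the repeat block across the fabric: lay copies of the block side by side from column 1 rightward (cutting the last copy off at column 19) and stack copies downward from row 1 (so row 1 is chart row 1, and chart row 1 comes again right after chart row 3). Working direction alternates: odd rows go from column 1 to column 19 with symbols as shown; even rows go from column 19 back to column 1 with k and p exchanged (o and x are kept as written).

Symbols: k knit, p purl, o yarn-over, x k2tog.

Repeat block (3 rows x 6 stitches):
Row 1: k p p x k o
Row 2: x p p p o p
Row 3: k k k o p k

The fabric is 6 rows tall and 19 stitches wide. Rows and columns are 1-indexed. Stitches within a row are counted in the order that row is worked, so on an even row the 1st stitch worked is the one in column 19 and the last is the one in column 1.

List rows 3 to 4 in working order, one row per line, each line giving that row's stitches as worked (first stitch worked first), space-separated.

Rows as worked:
k k k o p k k k k o p k k k k o p k k
p o p x k k p o p x k k p o p x k k p

Derivation:
Row 3: chart row 3, RS - tile across columns 1-19 and work as-is.
Row 4: chart row 1, WS - tiled (columns 1-19): k p p x k o k p p x k o k p p x k o k; work from column 19 back to 1 with k<->p swapped.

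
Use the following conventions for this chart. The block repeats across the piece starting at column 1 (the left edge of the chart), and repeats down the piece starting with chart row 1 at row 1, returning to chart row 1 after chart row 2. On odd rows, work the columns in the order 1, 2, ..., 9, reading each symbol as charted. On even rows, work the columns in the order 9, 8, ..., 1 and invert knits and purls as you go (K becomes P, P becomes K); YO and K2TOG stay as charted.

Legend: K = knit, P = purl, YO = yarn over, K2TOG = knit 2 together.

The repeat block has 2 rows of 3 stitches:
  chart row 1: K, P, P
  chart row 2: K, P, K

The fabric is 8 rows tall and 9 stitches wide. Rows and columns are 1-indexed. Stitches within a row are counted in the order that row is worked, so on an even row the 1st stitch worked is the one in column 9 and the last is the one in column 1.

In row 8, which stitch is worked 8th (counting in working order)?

Result:
K

Derivation:
Row 8: (8-1) mod 2 = 1, so use chart row 2. Even row -> WS.
Chart row 2 tiled across columns 1-9: K P K K P K K P K
Wrong side: read the tiled row from column 9 down to 1 and exchange K with P (leave YO, K2TOG).
Row 8 as worked: P K P P K P P K P
The 8th stitch worked is K.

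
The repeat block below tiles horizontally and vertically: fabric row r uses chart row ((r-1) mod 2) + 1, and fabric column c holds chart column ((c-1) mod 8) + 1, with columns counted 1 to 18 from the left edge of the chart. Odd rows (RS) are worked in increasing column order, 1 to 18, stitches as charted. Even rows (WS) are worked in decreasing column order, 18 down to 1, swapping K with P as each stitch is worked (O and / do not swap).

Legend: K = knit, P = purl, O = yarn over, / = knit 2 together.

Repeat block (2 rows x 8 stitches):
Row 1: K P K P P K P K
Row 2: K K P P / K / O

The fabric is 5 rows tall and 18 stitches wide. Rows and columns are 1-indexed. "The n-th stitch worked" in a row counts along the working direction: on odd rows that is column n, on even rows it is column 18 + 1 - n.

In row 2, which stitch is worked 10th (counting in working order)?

Row 2: (2-1) mod 2 = 1, so use chart row 2. Even row -> WS.
Chart row 2 tiled across columns 1-18: K K P P / K / O K K P P / K / O K K
WS row: flip the tiled sequence (start at column 18) and apply K<->P; O and / stay.
Row 2 as worked: P P O / P / K K P P O / P / K K P P
The 10th stitch worked is P.

Result:
P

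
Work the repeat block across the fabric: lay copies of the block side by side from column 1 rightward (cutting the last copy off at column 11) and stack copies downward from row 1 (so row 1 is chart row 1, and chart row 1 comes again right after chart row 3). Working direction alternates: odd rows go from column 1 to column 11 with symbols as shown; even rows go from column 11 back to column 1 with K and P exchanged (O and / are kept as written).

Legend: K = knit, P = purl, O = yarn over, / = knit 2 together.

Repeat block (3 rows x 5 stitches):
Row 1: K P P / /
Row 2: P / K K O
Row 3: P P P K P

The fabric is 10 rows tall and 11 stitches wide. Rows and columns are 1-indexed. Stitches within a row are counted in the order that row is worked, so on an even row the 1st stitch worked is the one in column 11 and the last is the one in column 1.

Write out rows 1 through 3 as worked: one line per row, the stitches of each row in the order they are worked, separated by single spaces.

Row 1: chart row 1, RS - tile across columns 1-11 and work as-is.
Row 2: chart row 2, WS - tiled (columns 1-11): P / K K O P / K K O P; work from column 11 back to 1 with K<->P swapped.
Row 3: chart row 3, RS - tile across columns 1-11 and work as-is.

Rows as worked:
K P P / / K P P / / K
K O P P / K O P P / K
P P P K P P P P K P P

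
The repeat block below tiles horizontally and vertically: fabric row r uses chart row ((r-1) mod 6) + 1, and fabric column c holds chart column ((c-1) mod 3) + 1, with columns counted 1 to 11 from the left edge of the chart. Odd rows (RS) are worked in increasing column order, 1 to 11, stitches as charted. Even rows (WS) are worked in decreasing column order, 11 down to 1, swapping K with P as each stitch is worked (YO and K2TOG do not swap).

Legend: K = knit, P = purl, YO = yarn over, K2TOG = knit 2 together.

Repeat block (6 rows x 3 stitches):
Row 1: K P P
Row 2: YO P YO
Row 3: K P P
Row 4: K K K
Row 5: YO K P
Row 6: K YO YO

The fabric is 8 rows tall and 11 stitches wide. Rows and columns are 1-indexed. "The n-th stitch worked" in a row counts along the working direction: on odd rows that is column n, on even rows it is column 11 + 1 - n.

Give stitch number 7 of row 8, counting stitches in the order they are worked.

Row 8: (8-1) mod 6 = 1, so use chart row 2. Even row -> WS.
Chart row 2 tiled across columns 1-11: YO P YO YO P YO YO P YO YO P
Wrong side: read the tiled row from column 11 down to 1 and exchange K with P (leave YO, K2TOG).
Row 8 as worked: K YO YO K YO YO K YO YO K YO
Stitch 7 in working order -> K

== STITCH ==
K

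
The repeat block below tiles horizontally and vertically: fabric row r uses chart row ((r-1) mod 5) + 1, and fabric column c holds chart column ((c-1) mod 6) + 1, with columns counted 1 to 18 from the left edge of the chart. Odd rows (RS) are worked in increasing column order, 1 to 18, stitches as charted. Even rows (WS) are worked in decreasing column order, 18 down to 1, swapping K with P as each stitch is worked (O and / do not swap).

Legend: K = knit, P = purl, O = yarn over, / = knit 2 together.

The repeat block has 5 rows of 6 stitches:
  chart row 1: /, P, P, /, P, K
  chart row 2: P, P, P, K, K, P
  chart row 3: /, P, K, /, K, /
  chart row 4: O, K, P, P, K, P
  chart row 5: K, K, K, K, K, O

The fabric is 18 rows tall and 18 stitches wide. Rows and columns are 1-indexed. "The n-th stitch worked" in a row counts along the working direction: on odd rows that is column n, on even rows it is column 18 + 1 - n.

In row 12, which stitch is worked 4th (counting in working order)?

Row 12: (12-1) mod 5 = 1, so use chart row 2. Even row -> WS.
Chart row 2 tiled across columns 1-18: P P P K K P P P P K K P P P P K K P
WS: work from column 18 back to column 1 (reverse the tiled row), swapping K<->P (O and / unchanged).
Row 12 as worked: K P P K K K K P P K K K K P P K K K
Stitch 4 in working order -> K

Result:
K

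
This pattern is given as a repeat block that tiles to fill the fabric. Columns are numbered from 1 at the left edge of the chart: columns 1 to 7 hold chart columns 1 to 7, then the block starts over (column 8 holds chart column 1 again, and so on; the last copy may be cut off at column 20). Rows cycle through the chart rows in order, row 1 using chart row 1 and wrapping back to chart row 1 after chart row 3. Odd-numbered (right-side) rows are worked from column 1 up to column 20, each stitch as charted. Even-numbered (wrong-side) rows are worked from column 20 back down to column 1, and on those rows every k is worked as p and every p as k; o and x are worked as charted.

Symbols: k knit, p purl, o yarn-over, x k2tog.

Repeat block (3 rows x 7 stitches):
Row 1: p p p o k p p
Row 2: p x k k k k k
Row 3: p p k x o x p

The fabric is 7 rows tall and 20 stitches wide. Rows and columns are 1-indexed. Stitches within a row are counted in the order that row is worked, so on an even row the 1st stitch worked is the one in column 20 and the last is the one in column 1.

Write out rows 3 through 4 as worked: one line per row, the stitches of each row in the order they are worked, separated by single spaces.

Result:
p p k x o x p p p k x o x p p p k x o x
k p o k k k k k p o k k k k k p o k k k

Derivation:
Row 3: chart row 3, RS - tile across columns 1-20 and work as-is.
Row 4: chart row 1, WS - tiled (columns 1-20): p p p o k p p p p p o k p p p p p o k p; work from column 20 back to 1 with k<->p swapped.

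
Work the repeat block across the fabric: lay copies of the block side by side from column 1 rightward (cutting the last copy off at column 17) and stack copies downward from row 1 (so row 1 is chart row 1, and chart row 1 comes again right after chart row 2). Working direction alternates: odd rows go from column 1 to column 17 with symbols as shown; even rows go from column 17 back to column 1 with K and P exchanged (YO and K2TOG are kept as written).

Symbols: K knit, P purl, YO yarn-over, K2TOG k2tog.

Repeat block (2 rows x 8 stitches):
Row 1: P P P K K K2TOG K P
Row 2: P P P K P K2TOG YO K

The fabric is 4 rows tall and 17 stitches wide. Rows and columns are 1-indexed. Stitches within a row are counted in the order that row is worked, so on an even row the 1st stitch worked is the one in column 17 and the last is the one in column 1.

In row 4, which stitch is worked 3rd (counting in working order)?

For row 4: chart row = ((4-1) mod 2) + 1 = 2; this is a WS (even) row.
Chart row 2 tiled across columns 1-17: P P P K P K2TOG YO K P P P K P K2TOG YO K P
WS: work from column 17 back to column 1 (reverse the tiled row), swapping K<->P (YO and K2TOG unchanged).
Row 4 as worked: K P YO K2TOG K P K K K P YO K2TOG K P K K K
Stitch 3 in working order -> YO

Result:
YO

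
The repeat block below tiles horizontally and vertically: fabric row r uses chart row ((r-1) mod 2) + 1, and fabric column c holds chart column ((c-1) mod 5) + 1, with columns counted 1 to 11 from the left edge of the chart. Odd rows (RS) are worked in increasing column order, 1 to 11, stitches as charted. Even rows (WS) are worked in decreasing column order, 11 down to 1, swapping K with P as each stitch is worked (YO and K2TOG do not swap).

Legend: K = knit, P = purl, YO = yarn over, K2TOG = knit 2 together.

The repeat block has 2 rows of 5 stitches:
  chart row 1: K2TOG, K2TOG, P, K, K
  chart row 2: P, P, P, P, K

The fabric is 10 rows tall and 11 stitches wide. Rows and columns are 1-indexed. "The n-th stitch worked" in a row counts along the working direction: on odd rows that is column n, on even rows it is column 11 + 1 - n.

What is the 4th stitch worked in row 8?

Row 8 uses chart row ((8-1) mod 2)+1 = 2. Row 8 is even, so WS.
Chart row 2 tiled across columns 1-11: P P P P K P P P P K P
Wrong side: read the tiled row from column 11 down to 1 and exchange K with P (leave YO, K2TOG).
Row 8 as worked: K P K K K K P K K K K
Counting 4 along the worked row gives K.

Result:
K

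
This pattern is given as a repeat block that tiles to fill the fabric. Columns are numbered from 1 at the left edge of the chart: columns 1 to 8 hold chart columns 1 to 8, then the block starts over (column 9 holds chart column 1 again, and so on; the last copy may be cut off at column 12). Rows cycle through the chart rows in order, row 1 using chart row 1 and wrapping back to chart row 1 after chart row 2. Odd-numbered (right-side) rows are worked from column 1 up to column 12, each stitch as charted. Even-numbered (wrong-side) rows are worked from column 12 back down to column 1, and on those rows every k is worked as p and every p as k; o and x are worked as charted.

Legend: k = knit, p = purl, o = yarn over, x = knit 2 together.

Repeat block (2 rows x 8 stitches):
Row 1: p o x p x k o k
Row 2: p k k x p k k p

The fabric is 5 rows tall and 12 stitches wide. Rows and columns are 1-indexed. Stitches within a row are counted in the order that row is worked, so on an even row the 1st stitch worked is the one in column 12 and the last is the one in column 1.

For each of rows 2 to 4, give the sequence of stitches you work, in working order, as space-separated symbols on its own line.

Row 2: chart row 2, WS - tiled (columns 1-12): p k k x p k k p p k k x; work from column 12 back to 1 with k<->p swapped.
Row 3: chart row 1, RS - tile across columns 1-12 and work as-is.
Row 4: chart row 2, WS - tiled (columns 1-12): p k k x p k k p p k k x; work from column 12 back to 1 with k<->p swapped.

Result:
x p p k k p p k x p p k
p o x p x k o k p o x p
x p p k k p p k x p p k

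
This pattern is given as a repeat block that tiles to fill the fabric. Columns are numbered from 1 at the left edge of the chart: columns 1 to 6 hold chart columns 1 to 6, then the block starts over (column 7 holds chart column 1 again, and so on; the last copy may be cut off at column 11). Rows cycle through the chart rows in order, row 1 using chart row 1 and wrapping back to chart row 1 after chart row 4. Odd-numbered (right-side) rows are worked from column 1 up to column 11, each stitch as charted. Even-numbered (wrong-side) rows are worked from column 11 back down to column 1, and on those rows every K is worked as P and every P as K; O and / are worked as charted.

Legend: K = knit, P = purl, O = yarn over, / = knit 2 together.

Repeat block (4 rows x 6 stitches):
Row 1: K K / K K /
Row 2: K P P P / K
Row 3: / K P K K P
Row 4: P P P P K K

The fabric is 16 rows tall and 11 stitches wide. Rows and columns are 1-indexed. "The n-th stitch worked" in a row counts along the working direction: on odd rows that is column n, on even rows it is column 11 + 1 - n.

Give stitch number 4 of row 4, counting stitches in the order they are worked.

Stitch:
K

Derivation:
Row 4: (4-1) mod 4 = 3, so use chart row 4. Even row -> WS.
Chart row 4 tiled across columns 1-11: P P P P K K P P P P K
Wrong side: read the tiled row from column 11 down to 1 and exchange K with P (leave O, /).
Row 4 as worked: P K K K K P P K K K K
The 4th stitch worked is K.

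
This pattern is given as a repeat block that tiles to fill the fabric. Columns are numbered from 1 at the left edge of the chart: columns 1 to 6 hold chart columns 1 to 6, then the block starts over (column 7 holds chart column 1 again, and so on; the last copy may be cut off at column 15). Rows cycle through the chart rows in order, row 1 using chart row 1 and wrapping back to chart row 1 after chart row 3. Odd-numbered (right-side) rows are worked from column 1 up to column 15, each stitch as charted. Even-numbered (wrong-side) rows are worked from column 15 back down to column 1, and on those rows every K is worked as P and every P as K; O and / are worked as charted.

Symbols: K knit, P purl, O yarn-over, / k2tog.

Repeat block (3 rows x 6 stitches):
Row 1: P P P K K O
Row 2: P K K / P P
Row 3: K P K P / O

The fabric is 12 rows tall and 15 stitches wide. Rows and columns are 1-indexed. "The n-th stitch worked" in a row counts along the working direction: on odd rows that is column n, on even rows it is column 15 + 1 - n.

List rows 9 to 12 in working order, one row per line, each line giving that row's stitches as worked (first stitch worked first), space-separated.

Rows as worked:
K P K P / O K P K P / O K P K
K K K O P P K K K O P P K K K
P K K / P P P K K / P P P K K
P K P O / K P K P O / K P K P

Derivation:
Row 9: chart row 3, RS - tile across columns 1-15 and work as-is.
Row 10: chart row 1, WS - tiled (columns 1-15): P P P K K O P P P K K O P P P; work from column 15 back to 1 with K<->P swapped.
Row 11: chart row 2, RS - tile across columns 1-15 and work as-is.
Row 12: chart row 3, WS - tiled (columns 1-15): K P K P / O K P K P / O K P K; work from column 15 back to 1 with K<->P swapped.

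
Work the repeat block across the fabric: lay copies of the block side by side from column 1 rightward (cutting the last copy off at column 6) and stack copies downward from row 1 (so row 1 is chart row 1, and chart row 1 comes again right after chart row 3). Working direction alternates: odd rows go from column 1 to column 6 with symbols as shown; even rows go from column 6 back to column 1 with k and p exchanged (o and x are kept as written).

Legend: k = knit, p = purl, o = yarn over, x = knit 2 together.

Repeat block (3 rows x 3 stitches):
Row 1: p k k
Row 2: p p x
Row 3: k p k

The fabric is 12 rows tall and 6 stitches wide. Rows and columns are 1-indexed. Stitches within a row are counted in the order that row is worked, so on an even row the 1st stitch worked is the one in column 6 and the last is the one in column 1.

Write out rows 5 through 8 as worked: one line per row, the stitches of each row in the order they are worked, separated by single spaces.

Row 5: chart row 2, RS - tile across columns 1-6 and work as-is.
Row 6: chart row 3, WS - tiled (columns 1-6): k p k k p k; work from column 6 back to 1 with k<->p swapped.
Row 7: chart row 1, RS - tile across columns 1-6 and work as-is.
Row 8: chart row 2, WS - tiled (columns 1-6): p p x p p x; work from column 6 back to 1 with k<->p swapped.

== ROWS AS WORKED ==
p p x p p x
p k p p k p
p k k p k k
x k k x k k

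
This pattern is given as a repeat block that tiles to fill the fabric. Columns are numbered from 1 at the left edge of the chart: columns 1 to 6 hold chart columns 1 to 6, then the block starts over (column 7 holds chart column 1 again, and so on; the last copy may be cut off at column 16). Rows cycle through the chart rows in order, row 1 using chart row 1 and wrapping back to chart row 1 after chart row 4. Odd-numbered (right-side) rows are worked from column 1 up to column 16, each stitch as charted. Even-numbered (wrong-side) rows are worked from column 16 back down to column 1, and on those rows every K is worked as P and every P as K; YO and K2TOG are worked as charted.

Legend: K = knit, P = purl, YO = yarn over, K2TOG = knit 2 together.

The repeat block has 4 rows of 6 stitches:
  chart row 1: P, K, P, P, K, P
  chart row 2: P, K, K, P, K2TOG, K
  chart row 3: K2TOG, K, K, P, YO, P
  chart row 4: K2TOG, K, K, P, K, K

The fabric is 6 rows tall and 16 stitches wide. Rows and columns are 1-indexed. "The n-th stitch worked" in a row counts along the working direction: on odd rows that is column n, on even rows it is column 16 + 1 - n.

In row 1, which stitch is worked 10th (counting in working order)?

Stitch:
P

Derivation:
Row 1: (1-1) mod 4 = 0, so use chart row 1. Odd row -> RS.
Chart row 1 tiled across columns 1-16: P K P P K P P K P P K P P K P P
RS: work column 1 to column 16, symbols as charted — the tiled row is the row as worked.
Stitch 10 in working order -> P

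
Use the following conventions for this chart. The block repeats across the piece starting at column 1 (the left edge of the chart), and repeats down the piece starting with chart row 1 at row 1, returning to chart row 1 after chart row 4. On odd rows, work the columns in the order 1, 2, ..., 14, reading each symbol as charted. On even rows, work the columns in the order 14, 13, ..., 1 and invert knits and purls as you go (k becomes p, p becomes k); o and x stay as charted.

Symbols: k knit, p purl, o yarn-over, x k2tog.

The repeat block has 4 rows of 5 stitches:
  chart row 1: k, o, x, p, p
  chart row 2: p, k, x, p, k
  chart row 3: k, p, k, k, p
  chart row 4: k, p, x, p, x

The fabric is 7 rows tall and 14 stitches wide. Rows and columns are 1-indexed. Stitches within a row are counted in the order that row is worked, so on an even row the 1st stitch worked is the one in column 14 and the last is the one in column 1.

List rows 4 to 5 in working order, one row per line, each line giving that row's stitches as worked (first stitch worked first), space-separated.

Row 4: chart row 4, WS - tiled (columns 1-14): k p x p x k p x p x k p x p; work from column 14 back to 1 with k<->p swapped.
Row 5: chart row 1, RS - tile across columns 1-14 and work as-is.

== ROWS AS WORKED ==
k x k p x k x k p x k x k p
k o x p p k o x p p k o x p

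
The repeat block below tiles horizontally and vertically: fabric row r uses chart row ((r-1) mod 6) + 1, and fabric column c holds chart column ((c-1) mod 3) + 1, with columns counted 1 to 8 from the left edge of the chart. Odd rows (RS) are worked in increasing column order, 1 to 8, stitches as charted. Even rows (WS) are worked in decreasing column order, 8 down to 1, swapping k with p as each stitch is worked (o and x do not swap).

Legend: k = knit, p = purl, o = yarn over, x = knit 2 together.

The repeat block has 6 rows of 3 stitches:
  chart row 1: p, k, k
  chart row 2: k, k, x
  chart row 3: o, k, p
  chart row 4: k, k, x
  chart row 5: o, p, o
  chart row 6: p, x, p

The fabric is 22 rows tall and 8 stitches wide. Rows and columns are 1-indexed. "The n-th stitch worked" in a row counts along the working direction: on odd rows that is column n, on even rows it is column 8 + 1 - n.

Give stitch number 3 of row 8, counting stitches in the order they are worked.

Row 8 uses chart row ((8-1) mod 6)+1 = 2. Row 8 is even, so WS.
Chart row 2 tiled across columns 1-8: k k x k k x k k
WS: work from column 8 back to column 1 (reverse the tiled row), swapping k<->p (o and x unchanged).
Row 8 as worked: p p x p p x p p
Counting 3 along the worked row gives x.

Result:
x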